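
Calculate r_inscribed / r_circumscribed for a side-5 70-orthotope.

For an n-cube of any side s, the inradius is s/2 and the circumradius is s√n/2, so the ratio is 1/√70 ≈ 0.119523.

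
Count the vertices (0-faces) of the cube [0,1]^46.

An n-cube has 2^n vertices; for n = 46 that is 2^46 = 70368744177664.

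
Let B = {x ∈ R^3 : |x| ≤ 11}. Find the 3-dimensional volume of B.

The n-ball volume is π^(n/2)·r^n/Γ(n/2+1). With n=3, r=11: V = 5324·π/3 ≈ 5575.28.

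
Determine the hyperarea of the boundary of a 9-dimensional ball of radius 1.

S = n·V_n(r)/r = 9·V_9(1)/1 (volume-to-surface relation), giving 32·π^4/105 ≈ 29.6866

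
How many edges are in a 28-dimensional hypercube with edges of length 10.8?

Number of 1-faces = C(28,1) · 2^(28-1) = 28 · 134217728 = 3758096384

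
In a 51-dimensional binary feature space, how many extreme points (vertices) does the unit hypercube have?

Number of vertices = 2^51 = 2251799813685248.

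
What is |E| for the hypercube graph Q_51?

An n-cube has n·2^(n-1) edges. With n = 51: 51·1125899906842624 = 57420895248973824.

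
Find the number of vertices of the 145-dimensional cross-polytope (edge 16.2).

The vertices are ±e_1, ..., ±e_145, so there are 2·145 = 290.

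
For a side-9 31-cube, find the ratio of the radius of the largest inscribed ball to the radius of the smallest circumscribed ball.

For an n-cube of any side s, the inradius is s/2 and the circumradius is s√n/2, so the ratio is 1/√31 ≈ 0.179605.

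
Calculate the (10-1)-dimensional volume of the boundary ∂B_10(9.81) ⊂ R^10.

S = n·V_n(r)/r = 10·V_10(9.81)/9.81 (volume-to-surface relation), giving 2.1458e+10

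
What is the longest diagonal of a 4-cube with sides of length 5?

Diagonal = √4 · 5 = 10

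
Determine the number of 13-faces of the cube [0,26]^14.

Number of 13-faces = C(14,13) · 2^(14-13) = 14 · 2 = 28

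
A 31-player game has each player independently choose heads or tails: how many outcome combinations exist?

The 31-cube has 2^31 = 2147483648 vertices.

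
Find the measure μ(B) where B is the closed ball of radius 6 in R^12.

Volume = π^{12/2}·(6)^12/Γ(7) = 15116544·π^6/5 ≈ 2.90658e+09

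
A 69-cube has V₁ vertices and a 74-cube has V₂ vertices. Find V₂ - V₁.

V₁ = 2^69 = 590295810358705651712. V₂ = 2^74 = 18889465931478580854784. V₂ - V₁ = 18299170121119875203072.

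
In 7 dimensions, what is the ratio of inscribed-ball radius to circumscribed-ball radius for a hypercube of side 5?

r_in = 5/2 (half the side); r_out = 5√7/2 (half the diagonal). Ratio = 1/√7 ≈ 0.377964.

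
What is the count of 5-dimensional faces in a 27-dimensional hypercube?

f_5(27-cube) = (27 choose 5) · 2^22 = 338606161920.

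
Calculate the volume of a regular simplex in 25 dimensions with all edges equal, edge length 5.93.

Volume = 5.93^25 · √(26/2^25) / 25! ≈ 1.20319e-09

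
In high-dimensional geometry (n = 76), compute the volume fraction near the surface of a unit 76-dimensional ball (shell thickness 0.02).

1 - (1-0.02)^76 ≈ 0.784632 ≈ 78.46%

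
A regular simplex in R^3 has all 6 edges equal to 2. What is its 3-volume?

Volume = (√2/12) · 2³ = 0.942809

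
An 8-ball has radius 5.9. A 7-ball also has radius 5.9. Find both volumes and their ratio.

V_8(5.9) ≈ 5.95942e+06. V_7(5.9) ≈ 1.17583e+06. Ratio V_8/V_7 ≈ 5.068.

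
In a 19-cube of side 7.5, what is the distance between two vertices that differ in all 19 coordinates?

The space diagonal of an n-cube of side s is s√n. Here 7.5·√19 ≈ 32.6917.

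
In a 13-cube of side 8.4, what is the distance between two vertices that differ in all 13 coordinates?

||(8.4,8.4,...,8.4)|| = √(13)·8.4 ≈ 30.2866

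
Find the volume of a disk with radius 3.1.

V_2(3.1) = π^(2/2) · (3.1)^2 / Γ(2/2 + 1) ≈ 30.1907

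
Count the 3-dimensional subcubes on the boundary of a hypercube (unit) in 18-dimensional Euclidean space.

Number of 3-faces = C(18,3) · 2^(18-3) = 816 · 32768 = 26738688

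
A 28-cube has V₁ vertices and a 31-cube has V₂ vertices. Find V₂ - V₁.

V₁ = 2^28 = 268435456. V₂ = 2^31 = 2147483648. V₂ - V₁ = 1879048192.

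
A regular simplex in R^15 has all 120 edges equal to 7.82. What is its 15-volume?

V = (7.82^15 / 15!) · √((15+1) / 2^15) ≈ 0.422607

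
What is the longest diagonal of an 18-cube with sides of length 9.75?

Diagonal = √18 · 9.75 ≈ 41.3657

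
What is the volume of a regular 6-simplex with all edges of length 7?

For a regular n-simplex with edge a, V = (a^n / n!)·√((n+1)/2^n). With a=7, n=6: V ≈ 54.0399.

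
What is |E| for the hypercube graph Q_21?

An n-cube has n·2^(n-1) edges. With n = 21: 21·1048576 = 22020096.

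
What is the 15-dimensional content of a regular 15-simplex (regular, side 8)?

V_15 = √(16) · 8^15 / (15! · 2^(15/2)) ≈ 0.594546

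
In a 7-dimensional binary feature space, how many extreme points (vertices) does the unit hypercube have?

The 7-cube has 2^7 = 128 vertices.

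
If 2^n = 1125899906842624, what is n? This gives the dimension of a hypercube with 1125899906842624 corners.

The n-cube has 2^n vertices, and 1125899906842624 = 2^50, so n = 50.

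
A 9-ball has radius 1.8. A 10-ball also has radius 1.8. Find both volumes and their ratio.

V_9(1.8) ≈ 654.29. V_10(1.8) ≈ 910.528. Ratio V_9/V_10 ≈ 0.7186.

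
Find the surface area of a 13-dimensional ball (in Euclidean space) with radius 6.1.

S = n·V_n(r)/r = 13·V_13(6.1)/6.1 (volume-to-surface relation), giving 3.14226e+10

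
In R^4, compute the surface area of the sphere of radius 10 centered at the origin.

The surface area of an n-ball is 2π^(n/2) r^(n-1) / Γ(n/2). For n=4, r=10: 2000·π^2 ≈ 19739.2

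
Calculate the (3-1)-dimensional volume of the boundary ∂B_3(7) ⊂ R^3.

S_3(7) = 2·π^(3/2)·(7)^2 / Γ(3/2) = 4πr² = 4π·(7)² ≈ 615.752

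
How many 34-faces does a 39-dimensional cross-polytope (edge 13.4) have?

Number of 34-faces = 2^(34+1) · C(39,34+1) = 34359738368 · 82251 = 2826122840506368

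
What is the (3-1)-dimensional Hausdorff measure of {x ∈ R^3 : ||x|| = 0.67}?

S_3(0.67) = 2·π^(3/2)·(0.67)^2 / Γ(3/2) = 4πr² = 4π·(0.67)² ≈ 5.64104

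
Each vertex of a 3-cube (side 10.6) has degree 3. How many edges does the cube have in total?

An n-cube has n·2^(n-1) edges. With n = 3: 3·4 = 12.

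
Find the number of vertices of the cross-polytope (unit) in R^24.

Each 0-face is the convex hull of 1 vertex, one chosen as ±e_i from each of 1 distinct axis: 2^1·C(24,1) = 48.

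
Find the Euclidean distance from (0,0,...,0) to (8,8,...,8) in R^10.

Diagonal = √10 · 8 ≈ 25.2982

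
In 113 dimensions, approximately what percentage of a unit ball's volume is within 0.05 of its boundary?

1 - (1-0.05)^113 ≈ 0.996961 ≈ 99.70%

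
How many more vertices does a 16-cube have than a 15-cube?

The 16-cube has 2^16 = 65536 vertices. The 15-cube has 2^15 = 32768 vertices. Difference: 65536 - 32768 = 32768.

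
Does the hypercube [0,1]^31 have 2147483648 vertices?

True. The 31-cube has 2^31 = 2147483648 vertices.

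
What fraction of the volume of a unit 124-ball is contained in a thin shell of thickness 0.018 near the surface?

Shell fraction = 1 - (1-0.018)^124 ≈ 0.894846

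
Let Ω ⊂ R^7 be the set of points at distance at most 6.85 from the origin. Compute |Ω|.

Volume = π^{7/2}·(6.85)^7/Γ(9/2) ≈ 3.3436e+06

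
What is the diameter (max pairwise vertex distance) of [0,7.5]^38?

The space diagonal of an n-cube of side s is s√n. Here 7.5·√38 ≈ 46.2331.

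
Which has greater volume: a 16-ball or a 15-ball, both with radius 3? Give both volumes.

V_16(3) ≈ 1.01302e+07. V_15(3) ≈ 5.47329e+06. The 16-ball is larger.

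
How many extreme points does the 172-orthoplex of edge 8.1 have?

An n-cross-polytope has 2n vertices; here n = 172, giving 344.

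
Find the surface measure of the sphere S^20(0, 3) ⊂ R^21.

|∂B_21(3)| = 88159684608·π^10/8083075 ≈ 1.02139e+09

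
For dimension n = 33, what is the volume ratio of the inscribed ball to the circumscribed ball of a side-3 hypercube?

The radii are 3/2 and 3√33/2, so the volume ratio is (1/√33)^33 = 33^{-33/2} ≈ 8.80076e-26.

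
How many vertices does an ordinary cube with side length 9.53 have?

The 3-cube has 2^3 = 8 vertices.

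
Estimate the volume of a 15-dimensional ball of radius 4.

Volume = π^{15/2}·(4)^15/Γ(17/2) = 274877906944·π^7/2027025 ≈ 4.09572e+08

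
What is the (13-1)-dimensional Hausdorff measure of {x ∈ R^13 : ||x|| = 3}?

S_13(3) = 2·π^(13/2)·(3)^12 / Γ(13/2) = 2519424·π^6/385 ≈ 6.29129e+06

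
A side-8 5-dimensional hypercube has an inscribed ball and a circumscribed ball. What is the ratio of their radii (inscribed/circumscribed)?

For an n-cube of any side s, the inradius is s/2 and the circumradius is s√n/2, so the ratio is 1/√5 ≈ 0.447214.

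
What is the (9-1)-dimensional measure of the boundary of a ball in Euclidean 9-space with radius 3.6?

S = n·V_n(r)/r = 9·V_9(3.6)/3.6 (volume-to-surface relation), giving 837491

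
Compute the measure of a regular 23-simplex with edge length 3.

V_23 = √(24) · 3^23 / (23! · 2^(23/2)) ≈ 6.15964e-15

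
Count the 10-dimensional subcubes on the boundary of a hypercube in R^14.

Number of 10-faces = C(14,10) · 2^(14-10) = 1001 · 16 = 16016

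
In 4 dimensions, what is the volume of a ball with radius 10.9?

Volume = π^{4/2}·(10.9)^4/Γ(3) ≈ 69658.8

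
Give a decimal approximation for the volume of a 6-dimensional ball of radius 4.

V_6(4) = π^(6/2) · (4)^6 / Γ(6/2 + 1) = 2048·π^3/3 ≈ 21167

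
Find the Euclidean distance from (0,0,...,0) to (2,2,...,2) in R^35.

d = √(2² + 2² + ... + 2²) [35 terms] = √(35·2²) = 2√35 ≈ 11.8322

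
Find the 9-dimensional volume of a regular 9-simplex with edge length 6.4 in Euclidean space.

For a regular n-simplex with edge a, V = (a^n / n!)·√((n+1)/2^n). With a=6.4, n=9: V ≈ 6.9378.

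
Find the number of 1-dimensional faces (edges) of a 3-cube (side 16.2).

Each of the 2^3 = 8 vertices has degree 3; total edges = 3·2^3/2 = 12.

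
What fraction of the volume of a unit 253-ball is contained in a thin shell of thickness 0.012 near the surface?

V(inner)/V(outer) = ((1-0.012)/1)^253 ≈ 0.04715, so the shell fraction is 0.952847.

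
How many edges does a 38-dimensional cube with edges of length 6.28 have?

Each of the 2^38 = 274877906944 vertices has degree 38; total edges = 38·2^38/2 = 5222680231936.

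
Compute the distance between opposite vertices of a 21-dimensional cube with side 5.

Diagonal = √21 · 5 ≈ 22.9129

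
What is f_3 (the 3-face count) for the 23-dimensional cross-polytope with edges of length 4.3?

Number of 3-faces = 2^(3+1) · C(23,3+1) = 16 · 8855 = 141680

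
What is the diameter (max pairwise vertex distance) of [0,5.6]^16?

d = √(5.6² + 5.6² + ... + 5.6²) [16 terms] = √(16·5.6²) = 5.6√16 = 22.4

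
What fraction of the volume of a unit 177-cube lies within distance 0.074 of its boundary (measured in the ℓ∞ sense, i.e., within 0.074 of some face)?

The inner cube has side 1-2·0.074 = 0.852 and volume (0.852)^177 ≈ 4.873e-13, so the shell holds 1 - 4.873e-13 of the volume.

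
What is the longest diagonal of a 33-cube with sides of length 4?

Diagonal = √33 · 4 ≈ 22.9783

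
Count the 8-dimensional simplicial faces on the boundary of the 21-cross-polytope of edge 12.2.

f_8(21-orthoplex) = 2^9 · (21 choose 9) = 150492160.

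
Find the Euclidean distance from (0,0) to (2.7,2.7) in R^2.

d = √(2.7² + 2.7² + ... + 2.7²) [2 terms] = √(2·2.7²) = 2.7√2 ≈ 3.81838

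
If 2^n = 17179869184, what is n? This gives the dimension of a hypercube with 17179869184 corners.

n = log_2(17179869184) = 34.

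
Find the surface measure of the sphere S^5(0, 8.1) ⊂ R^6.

|∂B_6(8.1)| ≈ 1.08112e+06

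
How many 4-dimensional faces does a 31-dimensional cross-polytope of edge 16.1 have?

Number of 4-faces = 2^(4+1) · C(31,4+1) = 32 · 169911 = 5437152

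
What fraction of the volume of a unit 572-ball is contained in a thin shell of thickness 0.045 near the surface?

V(inner)/V(outer) = ((1-0.045)/1)^572 ≈ 3.647e-12, so the shell fraction is 1 - 3.647e-12.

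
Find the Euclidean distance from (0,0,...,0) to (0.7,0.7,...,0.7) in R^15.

The space diagonal of an n-cube of side s is s√n. Here 0.7·√15 ≈ 2.71109.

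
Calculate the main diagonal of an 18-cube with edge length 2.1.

d = √(2.1² + 2.1² + ... + 2.1²) [18 terms] = √(18·2.1²) = 2.1√18 ≈ 8.90955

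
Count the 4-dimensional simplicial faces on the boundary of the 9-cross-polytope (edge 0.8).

Each 4-face is the convex hull of 5 vertices, one chosen as ±e_i from each of 5 distinct axes: 2^5·C(9,5) = 4032.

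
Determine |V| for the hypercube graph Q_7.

The 7-cube has 2^7 = 128 vertices.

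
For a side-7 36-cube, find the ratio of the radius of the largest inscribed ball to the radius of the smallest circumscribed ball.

r_in / r_out = (7/2) / (7√36/2) = 1/√36 ≈ 0.166667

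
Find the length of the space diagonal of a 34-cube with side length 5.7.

||(5.7,5.7,...,5.7)|| = √(34)·5.7 ≈ 33.2364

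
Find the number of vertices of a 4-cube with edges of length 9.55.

An n-cube has 2^n vertices; for n = 4 that is 2^4 = 16.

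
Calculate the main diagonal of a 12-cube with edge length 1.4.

Diagonal = √12 · 1.4 ≈ 4.84974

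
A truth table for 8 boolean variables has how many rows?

Number of vertices = 2^8 = 256.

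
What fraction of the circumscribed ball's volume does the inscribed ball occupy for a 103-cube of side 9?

The radii are 9/2 and 9√103/2, so the volume ratio is (1/√103)^103 = 103^{-103/2} ≈ 2.18214e-104.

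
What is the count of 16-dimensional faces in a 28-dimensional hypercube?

An n-cube has C(n,k)·2^(n-k) k-faces. Here C(28,16)·2^12 = 30421755·4096 = 124607508480.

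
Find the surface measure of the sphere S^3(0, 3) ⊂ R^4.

S_4(3) = 2·π^(4/2)·(3)^3 / Γ(4/2) = 54·π^2 ≈ 532.959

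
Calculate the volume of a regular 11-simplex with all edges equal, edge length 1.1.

Volume = 1.1^11 · √(12/2^11) / 11! ≈ 5.47129e-09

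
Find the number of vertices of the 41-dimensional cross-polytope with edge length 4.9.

An n-cross-polytope has 2n vertices; here n = 41, giving 82.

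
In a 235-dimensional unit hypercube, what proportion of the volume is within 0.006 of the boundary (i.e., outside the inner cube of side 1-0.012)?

Shell fraction = 1 - (1-0.012)^235 ≈ 0.941402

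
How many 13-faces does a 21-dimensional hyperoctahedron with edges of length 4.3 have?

Each 13-face is the convex hull of 14 vertices, one chosen as ±e_i from each of 14 distinct axes: 2^14·C(21,14) = 1905131520.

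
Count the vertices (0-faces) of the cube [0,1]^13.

Each vertex is a binary string of length 13, so there are 2^13 = 8192.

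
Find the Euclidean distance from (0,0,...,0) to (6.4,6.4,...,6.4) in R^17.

||(6.4,6.4,...,6.4)|| = √(17)·6.4 ≈ 26.3879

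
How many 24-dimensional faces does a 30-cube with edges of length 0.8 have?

An n-cube has C(n,k)·2^(n-k) k-faces. Here C(30,24)·2^6 = 593775·64 = 38001600.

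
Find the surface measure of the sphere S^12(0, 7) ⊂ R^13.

|∂B_13(7)| = 253097823104·π^6/1485 ≈ 1.63856e+11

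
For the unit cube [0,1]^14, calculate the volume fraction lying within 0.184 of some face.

1 - (1 - 2·0.184)^14 = 1 - 0.632^14 ≈ 0.998378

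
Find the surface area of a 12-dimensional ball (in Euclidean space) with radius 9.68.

The surface area of an n-ball is 2π^(n/2) r^(n-1) / Γ(n/2). For n=12, r=9.68: 1.12041e+12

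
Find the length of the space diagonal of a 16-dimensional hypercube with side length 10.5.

The space diagonal of an n-cube of side s is s√n. Here 10.5·√16 = 42.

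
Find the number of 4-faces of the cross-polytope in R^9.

f_4(9-orthoplex) = 2^5 · (9 choose 5) = 4032.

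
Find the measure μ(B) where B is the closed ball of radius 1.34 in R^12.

Volume = π^{12/2}·(1.34)^12/Γ(7) ≈ 44.7532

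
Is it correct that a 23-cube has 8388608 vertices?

True. The 23-cube has 2^23 = 8388608 vertices.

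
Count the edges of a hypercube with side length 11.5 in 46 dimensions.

An n-cube has n·2^(n-1) edges. With n = 46: 46·35184372088832 = 1618481116086272.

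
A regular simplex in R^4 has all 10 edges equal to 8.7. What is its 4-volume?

Volume = 8.7^4 · √(5/2^4) / 4! ≈ 133.441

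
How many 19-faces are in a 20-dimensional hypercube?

f_19(20-cube) = (20 choose 19) · 2^1 = 40.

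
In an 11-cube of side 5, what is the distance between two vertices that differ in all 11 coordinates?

Diagonal = √11 · 5 ≈ 16.5831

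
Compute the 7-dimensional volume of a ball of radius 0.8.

V_7(0.8) = π^(7/2) · (0.8)^7 / Γ(7/2 + 1) ≈ 0.990855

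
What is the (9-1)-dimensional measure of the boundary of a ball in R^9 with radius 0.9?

S = n·V_n(r)/r = 9·V_9(0.9)/0.9 (volume-to-surface relation), giving 12.7791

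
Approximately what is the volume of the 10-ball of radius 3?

Volume = π^{10/2}·(3)^10/Γ(6) = 19683·π^5/40 ≈ 150585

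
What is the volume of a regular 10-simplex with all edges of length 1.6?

V = (1.6^10 / 10!) · √((10+1) / 2^10) ≈ 3.14039e-06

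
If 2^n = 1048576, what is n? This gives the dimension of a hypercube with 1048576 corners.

2^n = 1048576 ⇒ n = log_2(1048576) = 20.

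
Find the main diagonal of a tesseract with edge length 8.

Diagonal = √4 · 8 = 16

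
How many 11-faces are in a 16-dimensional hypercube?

Number of 11-faces = C(16,11) · 2^(16-11) = 4368 · 32 = 139776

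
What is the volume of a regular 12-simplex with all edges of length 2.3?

V_12 = √(13) · 2.3^12 / (12! · 2^(12/2)) ≈ 2.57744e-06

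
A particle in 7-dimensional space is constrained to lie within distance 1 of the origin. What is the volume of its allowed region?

The n-ball volume is π^(n/2)·r^n/Γ(n/2+1). With n=7, r=1: V = 16·π^3/105 ≈ 4.72477.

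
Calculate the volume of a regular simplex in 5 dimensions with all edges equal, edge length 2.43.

V = (2.43^5 / 5!) · √((5+1) / 2^5) ≈ 0.305739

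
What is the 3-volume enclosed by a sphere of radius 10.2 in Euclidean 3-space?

Volume = π^{3/2}·(10.2)^3/Γ(5/2) ≈ 4445.18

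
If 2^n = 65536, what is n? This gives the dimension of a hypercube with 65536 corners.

The n-cube has 2^n vertices, and 65536 = 2^16, so n = 16.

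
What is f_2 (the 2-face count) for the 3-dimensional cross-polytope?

Number of 2-faces = 2^(2+1) · C(3,2+1) = 8 · 1 = 8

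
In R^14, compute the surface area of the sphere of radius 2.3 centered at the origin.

S_14(2.3) = 2·π^(14/2)·(2.3)^13 / Γ(14/2) ≈ 422872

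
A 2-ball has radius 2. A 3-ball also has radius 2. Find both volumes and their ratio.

V_2(2) ≈ 12.5664. V_3(2) ≈ 33.5103. Ratio V_2/V_3 ≈ 0.375.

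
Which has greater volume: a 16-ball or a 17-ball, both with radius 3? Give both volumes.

V_16(3) ≈ 1.01302e+07. V_17(3) ≈ 1.82063e+07. The 17-ball is larger.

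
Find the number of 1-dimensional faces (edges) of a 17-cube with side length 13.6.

Number of 1-faces = C(17,1)·2^(17-1) = 17·65536 = 1114112.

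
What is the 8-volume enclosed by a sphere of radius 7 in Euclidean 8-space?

V_8(7) = π^(8/2) · (7)^8 / Γ(8/2 + 1) = 5764801·π^4/24 ≈ 2.33977e+07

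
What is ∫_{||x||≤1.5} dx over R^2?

Volume = π^{2/2}·(1.5)^2/Γ(2) = 9·π/4 ≈ 7.06858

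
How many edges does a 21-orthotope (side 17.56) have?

Number of 1-faces = C(21,1)·2^(21-1) = 21·1048576 = 22020096.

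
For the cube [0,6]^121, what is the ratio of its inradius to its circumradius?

r_in / r_out = (6/2) / (6√121/2) = 1/√121 ≈ 0.0909091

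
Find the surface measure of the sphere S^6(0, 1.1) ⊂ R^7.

|∂B_7(1.1)| ≈ 58.5915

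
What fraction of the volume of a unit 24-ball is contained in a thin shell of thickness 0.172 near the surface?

V(inner)/V(outer) = ((1-0.172)/1)^24 ≈ 0.01078, so the shell fraction is 0.989217.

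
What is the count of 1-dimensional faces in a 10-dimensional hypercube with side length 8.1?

An n-cube has C(n,k)·2^(n-k) k-faces. Here C(10,1)·2^9 = 10·512 = 5120.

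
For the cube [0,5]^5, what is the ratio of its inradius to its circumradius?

For an n-cube of any side s, the inradius is s/2 and the circumradius is s√n/2, so the ratio is 1/√5 ≈ 0.447214.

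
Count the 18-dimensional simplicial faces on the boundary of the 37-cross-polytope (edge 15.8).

An n-cross-polytope has 2^(k+1)·C(n,k+1) k-faces. Here 2^19·C(37,19) = 524288·17672631900 = 9265548833587200.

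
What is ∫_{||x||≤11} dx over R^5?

Volume = π^{5/2}·(11)^5/Γ(7/2) = 1288408·π^2/15 ≈ 847738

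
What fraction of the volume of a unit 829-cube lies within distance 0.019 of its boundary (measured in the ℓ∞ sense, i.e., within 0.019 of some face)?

1 - (1 - 2·0.019)^829 = 1 - 0.962^829 ≈ 1 - 1.128e-14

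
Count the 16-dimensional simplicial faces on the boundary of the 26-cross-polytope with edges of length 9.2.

Number of 16-faces = 2^(16+1) · C(26,16+1) = 131072 · 3124550 = 409541017600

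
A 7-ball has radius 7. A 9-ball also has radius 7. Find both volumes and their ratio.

V_7(7) ≈ 3.89105e+06. V_9(7) ≈ 1.33107e+08. Ratio V_7/V_9 ≈ 0.02923.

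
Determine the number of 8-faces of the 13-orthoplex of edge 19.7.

Each 8-face is the convex hull of 9 vertices, one chosen as ±e_i from each of 9 distinct axes: 2^9·C(13,9) = 366080.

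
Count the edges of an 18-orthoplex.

Number of 1-faces = 2^(1+1) · C(18,1+1) = 4 · 153 = 612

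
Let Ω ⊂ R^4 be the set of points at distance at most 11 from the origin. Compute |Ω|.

V_4(11) = π^(4/2) · (11)^4 / Γ(4/2 + 1) = 14641·π^2/2 ≈ 72250.4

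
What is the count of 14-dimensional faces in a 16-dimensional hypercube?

Number of 14-faces = C(16,14) · 2^(16-14) = 120 · 4 = 480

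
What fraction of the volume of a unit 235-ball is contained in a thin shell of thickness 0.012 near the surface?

1 - (1-0.012)^235 ≈ 0.941402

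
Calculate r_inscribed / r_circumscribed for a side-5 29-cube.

For an n-cube of any side s, the inradius is s/2 and the circumradius is s√n/2, so the ratio is 1/√29 ≈ 0.185695.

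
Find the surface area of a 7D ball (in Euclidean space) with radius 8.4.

S_7(8.4) = 2·π^(7/2)·(8.4)^6 / Γ(7/2) ≈ 1.16186e+07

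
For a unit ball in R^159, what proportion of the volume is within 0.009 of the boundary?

V(inner)/V(outer) = ((1-0.009)/1)^159 ≈ 0.2375, so the shell fraction is 0.762474.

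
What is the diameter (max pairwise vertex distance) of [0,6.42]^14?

d = √(6.42² + 6.42² + ... + 6.42²) [14 terms] = √(14·6.42²) = 6.42√14 ≈ 24.0214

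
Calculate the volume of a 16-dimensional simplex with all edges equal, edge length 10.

For a regular n-simplex with edge a, V = (a^n / n!)·√((n+1)/2^n). With a=10, n=16: V ≈ 7.69777.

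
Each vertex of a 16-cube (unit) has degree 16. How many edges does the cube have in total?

The 16-cube has n·2^(n-1) = 16·2^15 = 16·32768 = 524288 edges.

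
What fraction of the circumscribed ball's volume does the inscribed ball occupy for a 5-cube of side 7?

V_in / V_out = (r_in/r_out)^5 = (1/√5)^5 = 5^(-5/2) ≈ 0.0178885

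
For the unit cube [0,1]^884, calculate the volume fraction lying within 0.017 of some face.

Shell fraction = 1 - (1-0.034)^884 ≈ 1 - 5.245e-14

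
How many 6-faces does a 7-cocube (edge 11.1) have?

Number of 6-faces = 2^(6+1) · C(7,6+1) = 128 · 1 = 128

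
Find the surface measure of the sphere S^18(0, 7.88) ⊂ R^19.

S_19(7.88) = 2·π^(19/2)·(7.88)^18 / Γ(19/2) ≈ 1.21566e+16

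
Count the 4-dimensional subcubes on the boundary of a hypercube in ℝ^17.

An n-cube has C(n,k)·2^(n-k) k-faces. Here C(17,4)·2^13 = 2380·8192 = 19496960.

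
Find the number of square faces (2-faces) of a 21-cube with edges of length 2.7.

An n-cube has C(n,k)·2^(n-k) k-faces. Here C(21,2)·2^19 = 210·524288 = 110100480.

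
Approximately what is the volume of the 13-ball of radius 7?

V_13(7) = π^(13/2) · (7)^13 / Γ(13/2 + 1) = 1771684761728·π^6/19305 ≈ 8.82299e+10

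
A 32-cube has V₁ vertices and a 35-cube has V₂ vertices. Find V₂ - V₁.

V₁ = 2^32 = 4294967296. V₂ = 2^35 = 34359738368. V₂ - V₁ = 30064771072.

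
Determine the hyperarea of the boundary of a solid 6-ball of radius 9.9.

The surface area of an n-ball is 2π^(n/2) r^(n-1) / Γ(n/2). For n=6, r=9.9: 2.94867e+06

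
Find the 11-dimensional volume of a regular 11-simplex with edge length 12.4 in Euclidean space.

V_11 = √(12) · 12.4^11 / (11! · 2^(11/2)) ≈ 2043.66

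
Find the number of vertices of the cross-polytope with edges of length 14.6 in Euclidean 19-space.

Each 0-face is the convex hull of 1 vertex, one chosen as ±e_i from each of 1 distinct axis: 2^1·C(19,1) = 38.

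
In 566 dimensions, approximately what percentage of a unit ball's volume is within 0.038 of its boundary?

1 - (1-0.038)^566 ≈ 1 - 3e-10 ≈ (100 - 3e-08)%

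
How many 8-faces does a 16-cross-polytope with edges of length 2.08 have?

Number of 8-faces = 2^(8+1) · C(16,8+1) = 512 · 11440 = 5857280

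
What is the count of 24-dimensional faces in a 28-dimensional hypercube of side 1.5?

An n-cube has C(n,k)·2^(n-k) k-faces. Here C(28,24)·2^4 = 20475·16 = 327600.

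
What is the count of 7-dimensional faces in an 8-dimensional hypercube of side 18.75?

Number of 7-faces = C(8,7) · 2^(8-7) = 8 · 2 = 16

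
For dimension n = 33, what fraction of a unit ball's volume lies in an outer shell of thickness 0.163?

1 - (1-0.163)^33 ≈ 0.997182 ≈ 99.72%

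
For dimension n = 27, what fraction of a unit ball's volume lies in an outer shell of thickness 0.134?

1 - (1-0.134)^27 ≈ 0.979442 ≈ 97.94%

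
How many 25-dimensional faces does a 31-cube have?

f_25(31-cube) = (31 choose 25) · 2^6 = 47121984.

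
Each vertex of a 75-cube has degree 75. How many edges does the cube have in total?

Number of 1-faces = C(75,1)·2^(75-1) = 75·18889465931478580854784 = 1416709944860893564108800.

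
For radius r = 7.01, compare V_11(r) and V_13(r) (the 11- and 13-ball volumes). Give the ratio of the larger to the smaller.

V_11(7.01) ≈ 3.78445e+09, V_13(7.01) ≈ 8.98826e+10. The 13-ball is larger by a factor of 23.75.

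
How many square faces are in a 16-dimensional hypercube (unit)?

f_2(16-cube) = (16 choose 2) · 2^14 = 1966080.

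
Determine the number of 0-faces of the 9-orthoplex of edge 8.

Each 0-face is the convex hull of 1 vertex, one chosen as ±e_i from each of 1 distinct axis: 2^1·C(9,1) = 18.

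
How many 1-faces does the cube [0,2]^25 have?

An n-cube has n·2^(n-1) edges. With n = 25: 25·16777216 = 419430400.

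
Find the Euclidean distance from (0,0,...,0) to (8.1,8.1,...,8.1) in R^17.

The space diagonal of an n-cube of side s is s√n. Here 8.1·√17 ≈ 33.3972.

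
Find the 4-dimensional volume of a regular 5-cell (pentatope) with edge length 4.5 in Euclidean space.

For a regular n-simplex with edge a, V = (a^n / n!)·√((n+1)/2^n). With a=4.5, n=4: V ≈ 9.55133.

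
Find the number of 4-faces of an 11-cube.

An n-cube has C(n,k)·2^(n-k) k-faces. Here C(11,4)·2^7 = 330·128 = 42240.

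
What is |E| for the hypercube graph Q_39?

Number of 1-faces = C(39,1)·2^(39-1) = 39·274877906944 = 10720238370816.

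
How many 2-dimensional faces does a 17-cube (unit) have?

f_2(17-cube) = (17 choose 2) · 2^15 = 4456448.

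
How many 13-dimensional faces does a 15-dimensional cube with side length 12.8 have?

An n-cube has C(n,k)·2^(n-k) k-faces. Here C(15,13)·2^2 = 105·4 = 420.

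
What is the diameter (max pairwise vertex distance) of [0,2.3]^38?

||(2.3,2.3,...,2.3)|| = √(38)·2.3 ≈ 14.1782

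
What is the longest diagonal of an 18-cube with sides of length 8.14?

d = √(8.14² + 8.14² + ... + 8.14²) [18 terms] = √(18·8.14²) = 8.14√18 ≈ 34.5351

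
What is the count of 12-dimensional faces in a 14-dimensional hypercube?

f_12(14-cube) = (14 choose 12) · 2^2 = 364.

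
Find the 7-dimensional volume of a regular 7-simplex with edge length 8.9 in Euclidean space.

Volume = 8.9^7 · √(8/2^7) / 7! ≈ 219.401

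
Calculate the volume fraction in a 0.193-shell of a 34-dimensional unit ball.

1 - (1-0.193)^34 ≈ 0.999318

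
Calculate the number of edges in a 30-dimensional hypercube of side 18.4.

Number of 1-faces = C(30,1)·2^(30-1) = 30·536870912 = 16106127360.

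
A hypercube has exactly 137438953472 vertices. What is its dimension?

The n-cube has 2^n vertices, and 137438953472 = 2^37, so n = 37.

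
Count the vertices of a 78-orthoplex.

The vertices are ±e_1, ..., ±e_78, so there are 2·78 = 156.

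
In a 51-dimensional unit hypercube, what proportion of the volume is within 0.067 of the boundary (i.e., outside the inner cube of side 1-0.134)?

The inner cube has side 1-2·0.067 = 0.866 and volume (0.866)^51 ≈ 0.0006507, so the shell holds 0.999349 of the volume.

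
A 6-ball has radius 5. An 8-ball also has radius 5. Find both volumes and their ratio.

V_6(5) ≈ 80745.5. V_8(5) ≈ 1.58543e+06. Ratio V_6/V_8 ≈ 0.05093.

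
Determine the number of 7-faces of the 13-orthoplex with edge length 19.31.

Number of 7-faces = 2^(7+1) · C(13,7+1) = 256 · 1287 = 329472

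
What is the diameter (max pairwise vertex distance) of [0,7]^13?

||(7,7,...,7)|| = √(13)·7 ≈ 25.2389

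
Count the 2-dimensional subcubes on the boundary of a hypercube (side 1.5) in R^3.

Number of 2-faces = C(3,2) · 2^(3-2) = 3 · 2 = 6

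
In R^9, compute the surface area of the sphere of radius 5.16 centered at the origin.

|∂B_9(5.16)| ≈ 1.49196e+07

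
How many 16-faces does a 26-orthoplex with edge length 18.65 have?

Number of 16-faces = 2^(16+1) · C(26,16+1) = 131072 · 3124550 = 409541017600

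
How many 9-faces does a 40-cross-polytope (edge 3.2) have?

f_9(40-orthoplex) = 2^10 · (40 choose 10) = 868004380672.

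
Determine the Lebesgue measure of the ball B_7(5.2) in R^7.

V_7(5.2) = π^(7/2) · (5.2)^7 / Γ(7/2 + 1) ≈ 485740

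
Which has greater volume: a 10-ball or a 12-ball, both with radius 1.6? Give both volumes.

V_10(1.6) ≈ 280.394. V_12(1.6) ≈ 375.843. The 12-ball is larger.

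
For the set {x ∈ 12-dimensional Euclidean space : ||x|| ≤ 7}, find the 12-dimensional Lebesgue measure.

The n-ball volume is π^(n/2)·r^n/Γ(n/2+1). With n=12, r=7: V = 13841287201·π^6/720 ≈ 1.84818e+10.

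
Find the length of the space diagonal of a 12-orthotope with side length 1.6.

Diagonal = √12 · 1.6 ≈ 5.54256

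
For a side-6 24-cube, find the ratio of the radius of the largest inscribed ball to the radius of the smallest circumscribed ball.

Ratio = (s/2)/(s√24/2) = 24^(-1/2) ≈ 0.204124.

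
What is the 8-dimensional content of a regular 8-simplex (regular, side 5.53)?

For a regular n-simplex with edge a, V = (a^n / n!)·√((n+1)/2^n). With a=5.53, n=8: V ≈ 4.06707.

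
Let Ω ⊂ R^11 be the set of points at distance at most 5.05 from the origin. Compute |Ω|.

Volume = π^{11/2}·(5.05)^11/Γ(13/2) ≈ 1.02638e+08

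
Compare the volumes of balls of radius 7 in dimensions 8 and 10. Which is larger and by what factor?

V_8(7) ≈ 2.33977e+07, V_10(7) ≈ 7.20358e+08. The 10-ball is larger by a factor of 30.79.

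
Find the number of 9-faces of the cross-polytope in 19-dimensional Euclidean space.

An n-cross-polytope has 2^(k+1)·C(n,k+1) k-faces. Here 2^10·C(19,10) = 1024·92378 = 94595072.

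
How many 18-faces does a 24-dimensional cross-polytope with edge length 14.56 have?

Number of 18-faces = 2^(18+1) · C(24,18+1) = 524288 · 42504 = 22284337152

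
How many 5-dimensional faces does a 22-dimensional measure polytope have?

Number of 5-faces = C(22,5) · 2^(22-5) = 26334 · 131072 = 3451650048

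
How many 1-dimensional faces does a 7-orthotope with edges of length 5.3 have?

Number of 1-faces = C(7,1) · 2^(7-1) = 7 · 64 = 448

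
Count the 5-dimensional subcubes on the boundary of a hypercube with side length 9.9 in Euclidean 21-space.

f_5(21-cube) = (21 choose 5) · 2^16 = 1333592064.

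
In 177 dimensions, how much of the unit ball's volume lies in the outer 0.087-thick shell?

1 - (1-0.087)^177 ≈ 0.9999998992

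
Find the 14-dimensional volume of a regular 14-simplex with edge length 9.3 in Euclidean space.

Volume = 9.3^14 · √(15/2^14) / 14! ≈ 12.5658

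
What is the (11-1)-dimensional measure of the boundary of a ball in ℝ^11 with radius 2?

S_11(2) = 2·π^(11/2)·(2)^10 / Γ(11/2) = 65536·π^5/945 ≈ 21222.5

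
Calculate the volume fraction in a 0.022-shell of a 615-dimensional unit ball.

1 - (1-0.022)^615 ≈ 0.9999988561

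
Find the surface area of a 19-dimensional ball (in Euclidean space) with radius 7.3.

S_19(7.3) = 2·π^(19/2)·(7.3)^18 / Γ(19/2) ≈ 3.0701e+15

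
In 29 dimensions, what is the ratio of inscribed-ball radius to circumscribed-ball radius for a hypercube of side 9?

r_in / r_out = (9/2) / (9√29/2) = 1/√29 ≈ 0.185695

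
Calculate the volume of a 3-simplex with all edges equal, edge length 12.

Volume = (√2/12) · 12³ = 203.647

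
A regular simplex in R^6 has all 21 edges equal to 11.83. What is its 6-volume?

For a regular n-simplex with edge a, V = (a^n / n!)·√((n+1)/2^n). With a=11.83, n=6: V ≈ 1259.03.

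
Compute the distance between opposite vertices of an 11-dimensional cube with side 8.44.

Diagonal = √11 · 8.44 ≈ 27.9923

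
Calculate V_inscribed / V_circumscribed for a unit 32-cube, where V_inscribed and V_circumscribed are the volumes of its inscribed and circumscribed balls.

V_in / V_out = (r_in/r_out)^32 = (1/√32)^32 = 32^(-32/2) ≈ 8.27181e-25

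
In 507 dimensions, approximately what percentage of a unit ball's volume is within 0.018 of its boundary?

1 - (1-0.018)^507 ≈ 0.9999 ≈ 99.9900%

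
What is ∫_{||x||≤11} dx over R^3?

V = 5324·π/3 ≈ 5575.28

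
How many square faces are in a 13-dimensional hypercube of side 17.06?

An n-cube has C(n,k)·2^(n-k) k-faces. Here C(13,2)·2^11 = 78·2048 = 159744.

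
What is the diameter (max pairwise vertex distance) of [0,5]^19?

||(5,5,...,5)|| = √(19)·5 ≈ 21.7945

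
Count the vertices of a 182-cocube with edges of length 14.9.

The 182-dimensional cross-polytope has 2n = 2·182 = 364 vertices.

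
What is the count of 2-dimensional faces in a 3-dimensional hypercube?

f_2(3-cube) = (3 choose 2) · 2^1 = 6.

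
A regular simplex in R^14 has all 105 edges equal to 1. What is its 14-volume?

V = (1^14 / 14!) · √((14+1) / 2^14) ≈ 3.47078e-13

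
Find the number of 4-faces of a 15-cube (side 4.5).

Choose 4 of 15 axes to span the face (C(15,4) = 1365 ways), then fix each of the remaining 11 coordinates at one of its two extreme values (2^11 = 2048 ways): 1365·2048 = 2795520.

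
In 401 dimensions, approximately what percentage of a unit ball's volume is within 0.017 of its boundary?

1 - (1-0.017)^401 ≈ 0.998967 ≈ 99.90%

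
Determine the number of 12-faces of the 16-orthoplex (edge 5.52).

An n-cross-polytope has 2^(k+1)·C(n,k+1) k-faces. Here 2^13·C(16,13) = 8192·560 = 4587520.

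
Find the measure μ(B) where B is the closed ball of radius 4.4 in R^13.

The n-ball volume is π^(n/2)·r^n/Γ(n/2+1). With n=13, r=4.4: V ≈ 2.10973e+08.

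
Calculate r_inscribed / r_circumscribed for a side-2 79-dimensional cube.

For an n-cube of any side s, the inradius is s/2 and the circumradius is s√n/2, so the ratio is 1/√79 ≈ 0.112509.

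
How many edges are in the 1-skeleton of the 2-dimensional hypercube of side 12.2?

Each of the 2^2 = 4 vertices has degree 2; total edges = 2·2^2/2 = 4.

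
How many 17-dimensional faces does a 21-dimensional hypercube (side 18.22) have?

Number of 17-faces = C(21,17) · 2^(21-17) = 5985 · 16 = 95760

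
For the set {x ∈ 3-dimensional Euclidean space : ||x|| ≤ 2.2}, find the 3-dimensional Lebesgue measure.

The n-ball volume is π^(n/2)·r^n/Γ(n/2+1). With n=3, r=2.2: V ≈ 44.6022.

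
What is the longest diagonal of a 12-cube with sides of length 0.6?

d = √(0.6² + 0.6² + ... + 0.6²) [12 terms] = √(12·0.6²) = 0.6√12 ≈ 2.07846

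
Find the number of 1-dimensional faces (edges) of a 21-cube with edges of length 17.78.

The 21-cube has n·2^(n-1) = 21·2^20 = 21·1048576 = 22020096 edges.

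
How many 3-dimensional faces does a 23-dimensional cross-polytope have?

An n-cross-polytope has 2^(k+1)·C(n,k+1) k-faces. Here 2^4·C(23,4) = 16·8855 = 141680.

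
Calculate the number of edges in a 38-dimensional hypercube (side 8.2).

Each of the 2^38 = 274877906944 vertices has degree 38; total edges = 38·2^38/2 = 5222680231936.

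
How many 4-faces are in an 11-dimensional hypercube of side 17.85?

f_4(11-cube) = (11 choose 4) · 2^7 = 42240.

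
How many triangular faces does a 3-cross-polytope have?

Each 2-face is the convex hull of 3 vertices, one chosen as ±e_i from each of 3 distinct axes: 2^3·C(3,3) = 8.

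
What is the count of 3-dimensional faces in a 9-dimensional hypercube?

An n-cube has C(n,k)·2^(n-k) k-faces. Here C(9,3)·2^6 = 84·64 = 5376.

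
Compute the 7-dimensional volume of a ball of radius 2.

Volume = π^{7/2}·(2)^7/Γ(9/2) = 2048·π^3/105 ≈ 604.77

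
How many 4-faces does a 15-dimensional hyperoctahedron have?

Each 4-face is the convex hull of 5 vertices, one chosen as ±e_i from each of 5 distinct axes: 2^5·C(15,5) = 96096.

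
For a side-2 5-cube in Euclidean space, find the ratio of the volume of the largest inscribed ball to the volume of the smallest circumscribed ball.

Volume scales as r^n, and r_in/r_out = 1/√5, giving (1/√5)^5 ≈ 0.0178885.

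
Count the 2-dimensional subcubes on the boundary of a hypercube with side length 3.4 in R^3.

Choose 2 of 3 axes to span the face (C(3,2) = 3 ways), then fix each of the remaining 1 coordinate at one of its two extreme values (2^1 = 2 ways): 3·2 = 6.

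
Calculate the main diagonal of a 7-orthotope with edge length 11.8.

d = √(11.8² + 11.8² + ... + 11.8²) [7 terms] = √(7·11.8²) = 11.8√7 ≈ 31.2199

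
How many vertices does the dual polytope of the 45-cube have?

Number of vertices = 2n = 90.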